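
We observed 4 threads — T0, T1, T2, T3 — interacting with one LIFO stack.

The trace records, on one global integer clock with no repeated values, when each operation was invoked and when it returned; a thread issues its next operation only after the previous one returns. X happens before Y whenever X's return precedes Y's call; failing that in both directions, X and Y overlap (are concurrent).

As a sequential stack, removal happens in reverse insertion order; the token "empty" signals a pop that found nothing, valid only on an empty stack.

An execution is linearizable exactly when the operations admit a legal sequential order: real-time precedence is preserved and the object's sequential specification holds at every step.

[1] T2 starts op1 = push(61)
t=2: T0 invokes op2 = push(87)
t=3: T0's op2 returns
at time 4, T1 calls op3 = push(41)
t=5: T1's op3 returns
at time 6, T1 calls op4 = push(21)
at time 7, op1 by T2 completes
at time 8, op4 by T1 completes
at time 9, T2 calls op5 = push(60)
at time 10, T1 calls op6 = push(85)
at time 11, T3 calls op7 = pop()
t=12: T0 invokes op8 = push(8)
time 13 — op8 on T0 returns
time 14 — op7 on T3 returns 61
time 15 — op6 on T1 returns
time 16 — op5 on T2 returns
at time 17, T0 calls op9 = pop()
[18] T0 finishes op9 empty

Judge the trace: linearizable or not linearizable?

not linearizable

cut after 17 events: linearizable; cut after 18 events (op9 responds, time 18): not linearizable
all 96 real-time-respecting orders fail — 9 completed LIFO stack operations, no legal replay
one such order, op1, op2, op3, op4, op5, op6, op7, op8, op9, breaks at step 7 where op7 pop() → 61 is illegal
one such order, op1, op2, op3, op4, op5, op6, op8, op7, op9, breaks at step 8 where op7 pop() → 61 is illegal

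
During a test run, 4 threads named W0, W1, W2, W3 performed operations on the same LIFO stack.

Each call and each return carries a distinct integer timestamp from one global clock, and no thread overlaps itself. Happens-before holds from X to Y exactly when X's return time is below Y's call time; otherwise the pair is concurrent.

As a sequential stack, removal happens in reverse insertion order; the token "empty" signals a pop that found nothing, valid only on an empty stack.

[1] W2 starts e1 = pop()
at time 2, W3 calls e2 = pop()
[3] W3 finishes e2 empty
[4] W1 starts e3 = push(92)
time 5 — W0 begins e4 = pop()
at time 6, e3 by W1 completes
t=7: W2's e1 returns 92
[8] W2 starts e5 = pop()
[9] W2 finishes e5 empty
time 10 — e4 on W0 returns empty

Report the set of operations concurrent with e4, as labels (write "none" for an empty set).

overlap test against e4 [5,10]: concurrent iff the interval meets 5..10
e1 [1,7]: concurrent
e2 [2,3]: before
e3 [4,6]: concurrent
e5 [8,9]: concurrent

e1, e3, e5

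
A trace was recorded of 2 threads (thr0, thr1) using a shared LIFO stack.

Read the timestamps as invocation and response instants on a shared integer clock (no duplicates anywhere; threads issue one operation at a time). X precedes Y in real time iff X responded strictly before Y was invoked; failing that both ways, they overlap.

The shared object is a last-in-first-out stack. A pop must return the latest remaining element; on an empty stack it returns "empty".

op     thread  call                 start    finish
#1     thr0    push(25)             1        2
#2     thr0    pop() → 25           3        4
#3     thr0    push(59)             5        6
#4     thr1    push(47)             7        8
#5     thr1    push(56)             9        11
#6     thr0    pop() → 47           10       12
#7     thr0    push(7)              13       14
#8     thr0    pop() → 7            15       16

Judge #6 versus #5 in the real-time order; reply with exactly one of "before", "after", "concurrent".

#6 spans [10,12], #5 spans [9,11]
the intervals overlap in both directions

concurrent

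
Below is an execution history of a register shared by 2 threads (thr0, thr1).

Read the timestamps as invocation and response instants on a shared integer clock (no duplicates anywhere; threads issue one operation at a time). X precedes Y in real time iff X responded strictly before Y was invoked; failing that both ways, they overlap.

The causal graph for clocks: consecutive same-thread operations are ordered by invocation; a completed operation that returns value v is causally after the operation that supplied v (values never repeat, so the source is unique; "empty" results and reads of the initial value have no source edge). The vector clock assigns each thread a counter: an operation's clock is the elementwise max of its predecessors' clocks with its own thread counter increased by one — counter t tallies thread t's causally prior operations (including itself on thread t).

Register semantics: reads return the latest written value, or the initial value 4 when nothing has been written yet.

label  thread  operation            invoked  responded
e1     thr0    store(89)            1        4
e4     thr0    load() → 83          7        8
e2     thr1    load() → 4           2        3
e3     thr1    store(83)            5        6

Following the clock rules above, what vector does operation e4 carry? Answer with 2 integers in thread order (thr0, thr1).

(2, 2)

invoked at 2, e2 has no predecessors; its own thr1 bump gives (0, 1)
invoked at 1, e1 has no predecessors; its own thr0 bump gives (1, 0)
from VC(e2)=(0, 1), e3 (invoked 5) maxes components and bumps thr1 → (0, 2)
from VC(e1)=(1, 0), VC(e3)=(0, 2), e4 (invoked 7) maxes components and bumps thr0 → (2, 2)
target: VC(e4) = (2, 2)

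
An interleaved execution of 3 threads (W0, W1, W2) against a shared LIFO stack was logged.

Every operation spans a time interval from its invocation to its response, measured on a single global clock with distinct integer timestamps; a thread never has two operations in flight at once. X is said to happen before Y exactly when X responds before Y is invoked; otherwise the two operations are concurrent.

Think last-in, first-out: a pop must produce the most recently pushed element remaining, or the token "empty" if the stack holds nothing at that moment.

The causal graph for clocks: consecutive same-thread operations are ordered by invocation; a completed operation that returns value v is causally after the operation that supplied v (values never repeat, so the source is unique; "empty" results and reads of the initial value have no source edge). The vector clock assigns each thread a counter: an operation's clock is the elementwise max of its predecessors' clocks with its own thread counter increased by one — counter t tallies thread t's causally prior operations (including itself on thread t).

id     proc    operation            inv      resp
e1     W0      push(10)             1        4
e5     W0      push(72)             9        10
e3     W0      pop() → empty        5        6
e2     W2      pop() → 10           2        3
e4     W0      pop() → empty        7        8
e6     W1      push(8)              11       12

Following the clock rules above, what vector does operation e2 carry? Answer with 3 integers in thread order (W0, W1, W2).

(1, 0, 1)

root op e6, invoked 11: fresh clock plus W1's own tick → (0, 1, 0)
root op e1, invoked 1: fresh clock plus W0's own tick → (1, 0, 0)
e2, invoked 2, takes VC(e1)=(1, 0, 0) under max, adds 1 for W2 → (1, 0, 1)
e3, invoked 5, takes VC(e1)=(1, 0, 0) under max, adds 1 for W0 → (2, 0, 0)
e4, invoked 7, takes VC(e3)=(2, 0, 0) under max, adds 1 for W0 → (3, 0, 0)
e5, invoked 9, takes VC(e4)=(3, 0, 0) under max, adds 1 for W0 → (4, 0, 0)
target: VC(e2) = (1, 0, 1)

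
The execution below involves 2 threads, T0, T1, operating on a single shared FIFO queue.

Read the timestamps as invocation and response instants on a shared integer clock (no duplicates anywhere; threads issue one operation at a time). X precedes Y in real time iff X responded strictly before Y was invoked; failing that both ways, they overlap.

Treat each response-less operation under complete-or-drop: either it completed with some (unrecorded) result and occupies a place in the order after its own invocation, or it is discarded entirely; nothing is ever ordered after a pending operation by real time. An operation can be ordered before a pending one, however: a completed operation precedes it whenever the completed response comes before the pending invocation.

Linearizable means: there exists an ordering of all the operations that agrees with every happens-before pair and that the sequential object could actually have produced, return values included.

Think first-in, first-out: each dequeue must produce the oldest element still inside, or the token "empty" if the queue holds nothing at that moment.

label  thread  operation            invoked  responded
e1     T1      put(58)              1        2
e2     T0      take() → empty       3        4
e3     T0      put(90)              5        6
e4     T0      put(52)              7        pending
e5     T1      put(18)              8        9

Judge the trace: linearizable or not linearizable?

not linearizable

cut after 3 events: linearizable; cut after 4 events (e2 responds, time 4): not linearizable
a single order respects real time; the 2 completed FIFO queue operations fail replay along it
e.g. e1, e2: illegal at step 2, since e2 take() → empty cannot apply there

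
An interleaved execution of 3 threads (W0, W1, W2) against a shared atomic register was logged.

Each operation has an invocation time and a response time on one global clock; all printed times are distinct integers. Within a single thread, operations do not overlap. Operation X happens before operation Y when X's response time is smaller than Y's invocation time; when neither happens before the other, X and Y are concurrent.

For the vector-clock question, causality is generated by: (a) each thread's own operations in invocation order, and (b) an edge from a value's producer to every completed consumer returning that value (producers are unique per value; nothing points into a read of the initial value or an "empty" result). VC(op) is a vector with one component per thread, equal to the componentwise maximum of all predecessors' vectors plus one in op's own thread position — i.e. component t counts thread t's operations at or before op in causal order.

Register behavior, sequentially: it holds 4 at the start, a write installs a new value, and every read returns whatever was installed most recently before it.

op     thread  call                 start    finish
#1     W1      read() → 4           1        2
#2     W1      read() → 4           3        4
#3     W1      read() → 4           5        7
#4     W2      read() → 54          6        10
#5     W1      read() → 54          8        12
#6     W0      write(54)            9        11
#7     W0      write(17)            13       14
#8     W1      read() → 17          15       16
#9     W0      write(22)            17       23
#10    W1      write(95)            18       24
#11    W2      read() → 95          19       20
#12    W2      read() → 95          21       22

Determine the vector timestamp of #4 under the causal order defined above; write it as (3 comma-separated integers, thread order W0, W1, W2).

#1, invoked 1, has no incoming edges; only W1's bump applies → (0, 1, 0)
#6, invoked 9, has no incoming edges; only W0's bump applies → (1, 0, 0)
#2, invoked 3, takes VC(#1)=(0, 1, 0) under max, adds 1 for W1 → (0, 2, 0)
#4, invoked 6, takes VC(#6)=(1, 0, 0) under max, adds 1 for W2 → (1, 0, 1)
#7, invoked 13, takes VC(#6)=(1, 0, 0) under max, adds 1 for W0 → (2, 0, 0)
#3, invoked 5, takes VC(#2)=(0, 2, 0) under max, adds 1 for W1 → (0, 3, 0)
#9, invoked 17, takes VC(#7)=(2, 0, 0) under max, adds 1 for W0 → (3, 0, 0)
#5, invoked 8, takes VC(#3)=(0, 3, 0), VC(#6)=(1, 0, 0) under max, adds 1 for W1 → (1, 4, 0)
#8, invoked 15, takes VC(#5)=(1, 4, 0), VC(#7)=(2, 0, 0) under max, adds 1 for W1 → (2, 5, 0)
#10, invoked 18, takes VC(#8)=(2, 5, 0) under max, adds 1 for W1 → (2, 6, 0)
#11, invoked 19, takes VC(#4)=(1, 0, 1), VC(#10)=(2, 6, 0) under max, adds 1 for W2 → (2, 6, 2)
#12, invoked 21, takes VC(#10)=(2, 6, 0), VC(#11)=(2, 6, 2) under max, adds 1 for W2 → (2, 6, 3)
target: VC(#4) = (1, 0, 1)

(1, 0, 1)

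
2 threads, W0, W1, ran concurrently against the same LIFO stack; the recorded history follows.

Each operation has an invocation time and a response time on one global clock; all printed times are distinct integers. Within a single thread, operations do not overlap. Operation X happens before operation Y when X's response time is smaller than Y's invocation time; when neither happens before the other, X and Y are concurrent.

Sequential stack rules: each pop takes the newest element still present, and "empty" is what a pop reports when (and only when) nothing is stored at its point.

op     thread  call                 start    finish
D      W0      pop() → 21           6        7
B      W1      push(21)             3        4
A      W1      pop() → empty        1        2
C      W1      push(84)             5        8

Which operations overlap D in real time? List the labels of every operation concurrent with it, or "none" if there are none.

D spans [6,7]: anything still running between times 6 and 7 counts as concurrent
A [1,2]: before
B [3,4]: before
C [5,8]: concurrent

C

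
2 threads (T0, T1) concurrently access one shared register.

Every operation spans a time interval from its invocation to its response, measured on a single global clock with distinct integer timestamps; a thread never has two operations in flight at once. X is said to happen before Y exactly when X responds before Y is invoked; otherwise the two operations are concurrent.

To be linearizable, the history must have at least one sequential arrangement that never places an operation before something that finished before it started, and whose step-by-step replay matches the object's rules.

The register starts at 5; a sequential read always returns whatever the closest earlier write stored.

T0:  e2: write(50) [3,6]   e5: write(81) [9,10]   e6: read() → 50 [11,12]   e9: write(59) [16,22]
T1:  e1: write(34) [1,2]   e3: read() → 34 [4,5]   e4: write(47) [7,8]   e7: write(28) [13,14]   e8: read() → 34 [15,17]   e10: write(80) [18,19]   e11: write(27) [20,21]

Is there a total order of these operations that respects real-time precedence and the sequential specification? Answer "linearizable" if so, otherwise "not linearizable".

not linearizable

events 1..11 are fine; event 12 — the response of e6 at time 12 — makes the prefix non-linearizable
real-time-consistent orders of the 6 completed operations: 2 — all fail the register replay
one such order, e1, e2, e3, e4, e5, e6, breaks at step 3 where e3 read() → 34 is illegal
one such order, e1, e3, e2, e4, e5, e6, breaks at step 6 where e6 read() → 50 is illegal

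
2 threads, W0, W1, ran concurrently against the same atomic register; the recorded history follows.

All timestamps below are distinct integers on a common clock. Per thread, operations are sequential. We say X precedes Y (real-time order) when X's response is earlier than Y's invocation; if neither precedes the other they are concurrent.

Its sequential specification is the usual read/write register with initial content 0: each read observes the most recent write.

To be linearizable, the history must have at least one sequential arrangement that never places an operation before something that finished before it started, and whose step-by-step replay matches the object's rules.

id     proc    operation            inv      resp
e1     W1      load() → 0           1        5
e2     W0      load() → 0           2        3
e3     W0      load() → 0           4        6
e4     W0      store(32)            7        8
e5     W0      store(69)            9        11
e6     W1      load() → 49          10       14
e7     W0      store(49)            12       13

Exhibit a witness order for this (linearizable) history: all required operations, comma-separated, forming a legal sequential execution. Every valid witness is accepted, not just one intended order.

e1, e2, e3, e4, e5, e7, e6

step 1: e1 load() → 0 — value 0
step 2: e2 load() → 0 — value 0
step 3: e3 load() → 0 — value 0
step 4: e4 store(32) — value 32
step 5: e5 store(69) — value 69
step 6: e7 store(49) — value 49
step 7: e6 load() → 49 — value 49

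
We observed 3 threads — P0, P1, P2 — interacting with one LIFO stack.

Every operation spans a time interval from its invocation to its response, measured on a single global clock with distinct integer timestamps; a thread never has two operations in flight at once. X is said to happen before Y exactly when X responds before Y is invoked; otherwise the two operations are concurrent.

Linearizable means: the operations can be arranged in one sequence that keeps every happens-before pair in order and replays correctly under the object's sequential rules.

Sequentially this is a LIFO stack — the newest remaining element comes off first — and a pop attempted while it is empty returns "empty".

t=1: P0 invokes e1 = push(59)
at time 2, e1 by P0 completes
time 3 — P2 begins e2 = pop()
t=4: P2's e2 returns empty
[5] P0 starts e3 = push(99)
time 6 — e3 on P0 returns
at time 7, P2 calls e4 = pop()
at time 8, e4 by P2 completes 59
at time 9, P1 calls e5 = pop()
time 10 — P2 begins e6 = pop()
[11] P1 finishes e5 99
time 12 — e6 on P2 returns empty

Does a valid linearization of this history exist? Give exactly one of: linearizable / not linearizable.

not linearizable

events 1..3 are fine; event 4 — the response of e2 at time 4 — makes the prefix non-linearizable
exactly one order of the 2 completed ops respects real time; the LIFO stack replay fails
take e1, e2: step 2 already fails, because e2 pop() → empty cannot occur there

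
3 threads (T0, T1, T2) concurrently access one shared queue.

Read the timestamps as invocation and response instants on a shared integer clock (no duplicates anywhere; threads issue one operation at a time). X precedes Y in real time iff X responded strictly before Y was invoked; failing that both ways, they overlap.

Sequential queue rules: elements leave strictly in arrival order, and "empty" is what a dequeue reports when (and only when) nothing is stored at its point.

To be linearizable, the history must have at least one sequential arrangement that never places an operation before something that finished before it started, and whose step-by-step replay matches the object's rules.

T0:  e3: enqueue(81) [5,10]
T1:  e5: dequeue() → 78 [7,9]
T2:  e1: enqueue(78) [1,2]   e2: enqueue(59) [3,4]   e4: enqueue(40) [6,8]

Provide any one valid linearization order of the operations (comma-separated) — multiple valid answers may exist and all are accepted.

step 1: e1 enqueue(78) — queue <78>
step 2: e2 enqueue(59) — queue <78,59>
step 3: e3 enqueue(81) — queue <78,59,81>
step 4: e4 enqueue(40) — queue <78,59,81,40>
step 5: e5 dequeue() → 78 — queue <59,81,40>

e1, e2, e3, e4, e5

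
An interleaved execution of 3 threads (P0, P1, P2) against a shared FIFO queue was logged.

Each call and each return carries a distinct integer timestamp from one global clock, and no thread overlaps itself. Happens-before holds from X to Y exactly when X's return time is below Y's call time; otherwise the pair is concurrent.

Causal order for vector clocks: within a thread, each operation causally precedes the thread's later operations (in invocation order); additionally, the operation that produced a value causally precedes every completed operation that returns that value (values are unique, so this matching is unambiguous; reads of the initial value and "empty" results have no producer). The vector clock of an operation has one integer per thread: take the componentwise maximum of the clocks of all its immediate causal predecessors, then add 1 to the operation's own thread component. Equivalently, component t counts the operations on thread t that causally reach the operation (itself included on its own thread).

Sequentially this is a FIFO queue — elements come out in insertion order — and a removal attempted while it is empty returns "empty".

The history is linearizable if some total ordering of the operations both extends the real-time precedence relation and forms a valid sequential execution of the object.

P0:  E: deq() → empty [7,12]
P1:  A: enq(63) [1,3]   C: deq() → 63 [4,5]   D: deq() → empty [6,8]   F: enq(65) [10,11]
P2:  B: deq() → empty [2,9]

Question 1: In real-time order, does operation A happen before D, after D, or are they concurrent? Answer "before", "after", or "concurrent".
Answer: before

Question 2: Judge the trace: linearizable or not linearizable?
witness order: A, C, B, D, E, F
after step 1 (A enq(63)): queue <63>
after step 2 (C deq() → 63): queue <>
after step 3 (B deq() → empty): queue <>
after step 4 (D deq() → empty): queue <>
after step 5 (E deq() → empty): queue <>
after step 6 (F enq(65)): queue <65>

linearizable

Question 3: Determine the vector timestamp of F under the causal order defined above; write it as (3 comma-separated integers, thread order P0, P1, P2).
Answer: (0, 4, 0)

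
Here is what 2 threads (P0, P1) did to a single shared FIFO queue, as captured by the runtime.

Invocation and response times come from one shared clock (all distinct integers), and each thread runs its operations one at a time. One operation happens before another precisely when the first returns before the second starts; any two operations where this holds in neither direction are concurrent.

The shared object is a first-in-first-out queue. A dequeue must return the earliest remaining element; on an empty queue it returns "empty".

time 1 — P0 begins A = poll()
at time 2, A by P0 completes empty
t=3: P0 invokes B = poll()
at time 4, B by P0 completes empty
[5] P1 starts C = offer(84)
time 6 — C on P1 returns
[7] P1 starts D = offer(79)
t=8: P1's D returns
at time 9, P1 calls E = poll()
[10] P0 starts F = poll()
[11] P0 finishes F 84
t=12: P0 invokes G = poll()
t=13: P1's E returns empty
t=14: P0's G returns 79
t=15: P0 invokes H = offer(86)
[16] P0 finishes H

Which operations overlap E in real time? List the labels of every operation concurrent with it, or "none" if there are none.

overlap test against E [9,13]: concurrent iff the interval meets 9..13
A [1,2]: before
B [3,4]: before
C [5,6]: before
D [7,8]: before
F [10,11]: concurrent
G [12,14]: concurrent
H [15,16]: after

F, G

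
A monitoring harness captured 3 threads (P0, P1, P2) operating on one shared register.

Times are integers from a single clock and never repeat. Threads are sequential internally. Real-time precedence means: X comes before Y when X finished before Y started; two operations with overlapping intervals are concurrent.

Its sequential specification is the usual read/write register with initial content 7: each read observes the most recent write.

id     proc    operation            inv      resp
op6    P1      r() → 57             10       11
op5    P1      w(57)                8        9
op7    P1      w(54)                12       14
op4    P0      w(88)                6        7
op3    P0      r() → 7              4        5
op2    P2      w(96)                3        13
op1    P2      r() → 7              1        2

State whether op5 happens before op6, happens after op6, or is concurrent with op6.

before

op5 spans [8,9], op6 spans [10,11]
resp(op5)=9 < inv(op6)=10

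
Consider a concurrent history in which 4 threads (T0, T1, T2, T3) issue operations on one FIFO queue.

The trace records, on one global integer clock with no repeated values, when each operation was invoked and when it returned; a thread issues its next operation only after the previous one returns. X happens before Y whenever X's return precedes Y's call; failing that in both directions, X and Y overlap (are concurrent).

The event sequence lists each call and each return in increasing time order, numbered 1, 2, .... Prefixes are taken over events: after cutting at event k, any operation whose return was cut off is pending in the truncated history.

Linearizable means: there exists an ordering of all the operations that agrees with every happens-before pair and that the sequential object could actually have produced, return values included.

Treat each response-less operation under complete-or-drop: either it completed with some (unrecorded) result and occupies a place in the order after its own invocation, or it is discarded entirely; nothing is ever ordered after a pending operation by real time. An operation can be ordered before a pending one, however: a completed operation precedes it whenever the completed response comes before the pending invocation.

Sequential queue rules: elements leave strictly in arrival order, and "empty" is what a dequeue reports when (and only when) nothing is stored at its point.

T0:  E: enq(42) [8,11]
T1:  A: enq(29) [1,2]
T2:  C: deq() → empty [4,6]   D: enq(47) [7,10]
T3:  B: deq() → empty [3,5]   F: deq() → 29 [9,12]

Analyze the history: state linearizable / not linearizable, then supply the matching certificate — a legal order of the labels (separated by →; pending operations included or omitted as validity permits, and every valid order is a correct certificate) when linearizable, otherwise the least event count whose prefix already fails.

not linearizable — minimal violating prefix: 6 events

already the first 6 events (up to C's response at time 6) admit no linearization; the first 5 still do
2 orders of the 3 completed FIFO queue ops respect real time; none is legal
take A, B, C: step 2 already fails, because B deq() → empty cannot occur there
take A, C, B: step 2 already fails, because C deq() → empty cannot occur there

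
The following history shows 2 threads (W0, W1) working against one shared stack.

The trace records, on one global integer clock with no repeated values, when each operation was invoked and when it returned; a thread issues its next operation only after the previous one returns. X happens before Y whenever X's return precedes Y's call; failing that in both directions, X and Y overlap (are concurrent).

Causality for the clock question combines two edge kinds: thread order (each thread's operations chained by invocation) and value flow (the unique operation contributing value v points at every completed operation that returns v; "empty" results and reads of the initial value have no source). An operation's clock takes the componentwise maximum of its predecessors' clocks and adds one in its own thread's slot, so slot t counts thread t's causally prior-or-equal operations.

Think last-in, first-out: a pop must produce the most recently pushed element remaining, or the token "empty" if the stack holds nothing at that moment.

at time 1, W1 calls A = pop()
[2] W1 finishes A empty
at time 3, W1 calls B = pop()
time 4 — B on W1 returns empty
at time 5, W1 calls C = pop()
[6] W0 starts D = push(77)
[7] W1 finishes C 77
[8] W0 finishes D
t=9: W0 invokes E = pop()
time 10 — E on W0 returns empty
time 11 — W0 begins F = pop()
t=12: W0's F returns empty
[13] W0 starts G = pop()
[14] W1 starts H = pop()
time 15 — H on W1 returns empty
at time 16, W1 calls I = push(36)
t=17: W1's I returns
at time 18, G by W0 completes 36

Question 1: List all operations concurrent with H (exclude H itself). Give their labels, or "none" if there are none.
G

H spans [14,15]; an op avoiding the whole window 14..15 is ordered, any other is concurrent
A [1,2]: before
B [3,4]: before
C [5,7]: before
D [6,8]: before
E [9,10]: before
F [11,12]: before
G [13,18]: concurrent
I [16,17]: after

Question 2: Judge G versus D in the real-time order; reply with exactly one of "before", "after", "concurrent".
after

G spans [13,18], D spans [6,8]
resp(D)=8 < inv(G)=13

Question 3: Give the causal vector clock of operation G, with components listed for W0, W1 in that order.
(4, 5)

invoked at 1, A has no predecessors; its own W1 bump gives (0, 1)
invoked at 6, D has no predecessors; its own W0 bump gives (1, 0)
B, invoked 3, takes VC(A)=(0, 1) under max, adds 1 for W1 → (0, 2)
E, invoked 9, takes VC(D)=(1, 0) under max, adds 1 for W0 → (2, 0)
F, invoked 11, takes VC(E)=(2, 0) under max, adds 1 for W0 → (3, 0)
C, invoked 5, takes VC(B)=(0, 2), VC(D)=(1, 0) under max, adds 1 for W1 → (1, 3)
H, invoked 14, takes VC(C)=(1, 3) under max, adds 1 for W1 → (1, 4)
I, invoked 16, takes VC(H)=(1, 4) under max, adds 1 for W1 → (1, 5)
G, invoked 13, takes VC(F)=(3, 0), VC(I)=(1, 5) under max, adds 1 for W0 → (4, 5)
target: VC(G) = (4, 5)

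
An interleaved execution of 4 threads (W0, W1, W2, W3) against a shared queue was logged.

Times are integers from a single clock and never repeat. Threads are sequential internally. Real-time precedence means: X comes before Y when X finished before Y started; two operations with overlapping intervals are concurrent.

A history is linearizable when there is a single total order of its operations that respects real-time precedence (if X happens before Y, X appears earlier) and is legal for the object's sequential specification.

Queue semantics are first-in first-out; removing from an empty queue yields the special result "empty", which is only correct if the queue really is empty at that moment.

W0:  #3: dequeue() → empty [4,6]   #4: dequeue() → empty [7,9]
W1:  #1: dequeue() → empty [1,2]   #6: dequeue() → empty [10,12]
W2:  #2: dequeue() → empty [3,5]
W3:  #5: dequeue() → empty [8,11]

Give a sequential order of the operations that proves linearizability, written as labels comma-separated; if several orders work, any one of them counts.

#1, #2, #3, #4, #5, #6

step 1: #1 dequeue() → empty — queue <>
step 2: #2 dequeue() → empty — queue <>
step 3: #3 dequeue() → empty — queue <>
step 4: #4 dequeue() → empty — queue <>
step 5: #5 dequeue() → empty — queue <>
step 6: #6 dequeue() → empty — queue <>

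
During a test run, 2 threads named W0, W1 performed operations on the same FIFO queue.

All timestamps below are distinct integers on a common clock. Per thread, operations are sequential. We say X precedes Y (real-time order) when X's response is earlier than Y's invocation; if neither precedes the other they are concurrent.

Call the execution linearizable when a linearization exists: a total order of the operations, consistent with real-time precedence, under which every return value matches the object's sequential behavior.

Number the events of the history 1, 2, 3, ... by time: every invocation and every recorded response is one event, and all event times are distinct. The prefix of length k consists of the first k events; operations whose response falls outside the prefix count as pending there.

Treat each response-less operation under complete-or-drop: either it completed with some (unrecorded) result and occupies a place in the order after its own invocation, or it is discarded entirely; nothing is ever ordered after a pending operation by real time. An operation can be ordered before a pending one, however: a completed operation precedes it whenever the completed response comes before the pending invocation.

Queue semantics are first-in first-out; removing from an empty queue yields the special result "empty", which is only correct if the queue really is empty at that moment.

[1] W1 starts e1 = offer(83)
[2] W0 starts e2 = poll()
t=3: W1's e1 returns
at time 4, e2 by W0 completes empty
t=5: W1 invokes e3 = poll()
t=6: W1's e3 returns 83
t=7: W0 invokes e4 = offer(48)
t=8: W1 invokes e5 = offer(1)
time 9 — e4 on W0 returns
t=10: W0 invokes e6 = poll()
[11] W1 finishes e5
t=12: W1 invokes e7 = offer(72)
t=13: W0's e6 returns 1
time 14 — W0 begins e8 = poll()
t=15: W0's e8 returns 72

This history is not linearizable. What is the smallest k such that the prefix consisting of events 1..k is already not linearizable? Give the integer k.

a valid linearization of events 1..14 exists, for instance e2, e1, e3, e5, e4, e6:
after step 1 (e2 poll() → empty): queue <>
after step 2 (e1 offer(83)): queue <83>
after step 3 (e3 poll() → 83): queue <>
after step 4 (e5 offer(1)): queue <1>
after step 5 (e4 offer(48)): queue <1,48>
after step 6 (e6 poll() → 1): queue <48>
with event 15 included (e8 responding at time 15), all real-time-consistent orders fail
no escape via the 1 pending operation (e7): every completion choice fails
sample order e1, e2, e3, e4, e5, e6, e8 (pending dropped) stalls at step 2 — e2 poll() → empty has no legal effect
sample order e1, e2, e3, e4, e6, e5, e8 (pending dropped) stalls at step 2 — e2 poll() → empty has no legal effect

15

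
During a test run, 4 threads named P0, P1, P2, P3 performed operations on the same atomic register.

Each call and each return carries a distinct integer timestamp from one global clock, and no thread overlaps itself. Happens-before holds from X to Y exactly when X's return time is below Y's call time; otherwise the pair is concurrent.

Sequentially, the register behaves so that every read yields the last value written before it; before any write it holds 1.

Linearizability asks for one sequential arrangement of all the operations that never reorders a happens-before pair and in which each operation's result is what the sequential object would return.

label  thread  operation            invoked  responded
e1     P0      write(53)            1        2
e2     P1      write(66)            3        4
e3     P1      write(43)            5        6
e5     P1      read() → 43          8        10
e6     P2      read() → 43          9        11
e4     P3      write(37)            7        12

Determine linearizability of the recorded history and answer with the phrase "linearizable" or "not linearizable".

linearizable

witness order: e1, e2, e3, e5, e6, e4
after step 1 (e1 write(53)): value 53
after step 2 (e2 write(66)): value 66
after step 3 (e3 write(43)): value 43
after step 4 (e5 read() → 43): value 43
after step 5 (e6 read() → 43): value 43
after step 6 (e4 write(37)): value 37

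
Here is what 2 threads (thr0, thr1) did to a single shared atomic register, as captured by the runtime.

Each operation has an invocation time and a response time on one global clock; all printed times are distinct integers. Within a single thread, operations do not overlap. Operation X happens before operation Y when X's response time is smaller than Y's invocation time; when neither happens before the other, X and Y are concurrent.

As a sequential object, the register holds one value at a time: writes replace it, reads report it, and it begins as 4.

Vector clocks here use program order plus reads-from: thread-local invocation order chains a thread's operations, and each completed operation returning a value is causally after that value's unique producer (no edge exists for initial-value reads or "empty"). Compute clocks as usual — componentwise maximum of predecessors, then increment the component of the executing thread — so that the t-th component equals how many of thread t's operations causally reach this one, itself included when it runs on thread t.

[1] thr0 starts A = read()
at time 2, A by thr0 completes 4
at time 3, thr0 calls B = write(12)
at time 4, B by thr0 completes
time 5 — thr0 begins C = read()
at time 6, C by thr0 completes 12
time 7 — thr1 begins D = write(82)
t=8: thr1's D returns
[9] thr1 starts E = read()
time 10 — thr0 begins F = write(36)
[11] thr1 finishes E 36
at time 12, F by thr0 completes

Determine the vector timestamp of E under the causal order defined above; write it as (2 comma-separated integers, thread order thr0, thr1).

(4, 2)

VC(D, invoked at 7): no causal predecessors; +1 on thr1 → (0, 1)
VC(A, invoked at 1): no causal predecessors; +1 on thr0 → (1, 0)
invoked at 3, B merges VC(A)=(1, 0) and bumps thr0's slot → (2, 0)
invoked at 5, C merges VC(B)=(2, 0) and bumps thr0's slot → (3, 0)
invoked at 10, F merges VC(C)=(3, 0) and bumps thr0's slot → (4, 0)
invoked at 9, E merges VC(D)=(0, 1), VC(F)=(4, 0) and bumps thr1's slot → (4, 2)
target: VC(E) = (4, 2)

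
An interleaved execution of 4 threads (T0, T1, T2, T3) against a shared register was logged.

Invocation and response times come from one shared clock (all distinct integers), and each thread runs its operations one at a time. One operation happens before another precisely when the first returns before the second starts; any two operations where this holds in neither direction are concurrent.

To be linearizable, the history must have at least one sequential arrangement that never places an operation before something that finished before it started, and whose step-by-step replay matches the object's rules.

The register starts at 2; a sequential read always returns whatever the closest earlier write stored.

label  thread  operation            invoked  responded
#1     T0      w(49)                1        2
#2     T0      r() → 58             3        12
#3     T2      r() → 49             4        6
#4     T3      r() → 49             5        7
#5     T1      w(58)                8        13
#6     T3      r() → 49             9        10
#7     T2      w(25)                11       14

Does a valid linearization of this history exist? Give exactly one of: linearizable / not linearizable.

linearizable

a witness: #1, #3, #4, #6, #5, #2, #7
step 1: #1 w(49) — value 49
step 2: #3 r() → 49 — value 49
step 3: #4 r() → 49 — value 49
step 4: #6 r() → 49 — value 49
step 5: #5 w(58) — value 58
step 6: #2 r() → 58 — value 58
step 7: #7 w(25) — value 25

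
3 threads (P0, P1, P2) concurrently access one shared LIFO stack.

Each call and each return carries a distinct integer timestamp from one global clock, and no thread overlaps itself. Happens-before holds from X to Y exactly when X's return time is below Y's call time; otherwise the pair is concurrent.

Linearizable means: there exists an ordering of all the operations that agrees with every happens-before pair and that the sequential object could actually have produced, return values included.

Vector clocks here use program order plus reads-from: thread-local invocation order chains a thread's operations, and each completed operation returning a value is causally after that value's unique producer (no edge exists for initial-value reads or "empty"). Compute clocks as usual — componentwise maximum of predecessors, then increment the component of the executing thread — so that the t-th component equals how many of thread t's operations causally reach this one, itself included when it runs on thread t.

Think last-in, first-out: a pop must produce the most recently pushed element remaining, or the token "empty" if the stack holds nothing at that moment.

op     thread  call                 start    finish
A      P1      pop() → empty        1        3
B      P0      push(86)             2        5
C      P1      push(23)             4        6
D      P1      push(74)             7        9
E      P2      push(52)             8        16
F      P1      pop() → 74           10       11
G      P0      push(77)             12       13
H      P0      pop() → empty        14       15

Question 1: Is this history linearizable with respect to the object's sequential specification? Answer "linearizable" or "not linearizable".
prefix check: 1..14 passes, 1..15 fails once H's time-15 response joins
7 completed operations, 3 real-time-consistent orders — every LIFO stack replay fails
no escape via the 1 pending operation (E): every completion choice fails
take A, B, C, D, F, G, H (pending dropped): step 7 already fails, because H pop() → empty cannot occur there
take A, C, B, D, F, G, H (pending dropped): step 7 already fails, because H pop() → empty cannot occur there

not linearizable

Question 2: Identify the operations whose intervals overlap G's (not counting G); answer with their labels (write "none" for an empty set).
concurrent with G ([12,13]): every op whose interval crosses 12..13
A [1,3]: before
B [2,5]: before
C [4,6]: before
D [7,9]: before
E [8,16]: concurrent
F [10,11]: before
H [14,15]: after

E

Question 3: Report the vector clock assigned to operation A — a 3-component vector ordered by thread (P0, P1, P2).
VC(E, invoked at 8): no causal predecessors; +1 on P2 → (0, 0, 1)
VC(A, invoked at 1): no causal predecessors; +1 on P1 → (0, 1, 0)
VC(B, invoked at 2): no causal predecessors; +1 on P0 → (1, 0, 0)
from VC(A)=(0, 1, 0), C (invoked 4) maxes components and bumps P1 → (0, 2, 0)
from VC(B)=(1, 0, 0), G (invoked 12) maxes components and bumps P0 → (2, 0, 0)
from VC(C)=(0, 2, 0), D (invoked 7) maxes components and bumps P1 → (0, 3, 0)
from VC(G)=(2, 0, 0), H (invoked 14) maxes components and bumps P0 → (3, 0, 0)
from VC(D)=(0, 3, 0), F (invoked 10) maxes components and bumps P1 → (0, 4, 0)
target: VC(A) = (0, 1, 0)

(0, 1, 0)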